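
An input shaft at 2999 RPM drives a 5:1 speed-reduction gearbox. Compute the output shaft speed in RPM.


omega_out = omega_in / N = 2999 / 5 = 599.8000

599.8000 RPM


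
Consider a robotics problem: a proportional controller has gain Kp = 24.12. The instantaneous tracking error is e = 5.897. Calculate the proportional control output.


u_P = Kp * e = 24.12 * 5.897 = 142.2356

142.2356


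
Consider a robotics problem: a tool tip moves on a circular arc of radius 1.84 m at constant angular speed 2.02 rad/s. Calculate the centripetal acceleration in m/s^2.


a_c = omega^2 * r = 2.02^2 * 1.84 = 7.5079

7.5079 m/s^2


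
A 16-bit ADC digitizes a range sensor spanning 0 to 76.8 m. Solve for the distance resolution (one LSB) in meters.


res = range / 2^n = 76.8/2^16 = 76.8/65536 = 0.0012

0.0012 m


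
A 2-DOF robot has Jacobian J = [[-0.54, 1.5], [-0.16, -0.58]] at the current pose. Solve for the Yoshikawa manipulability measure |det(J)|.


det(J) = -0.54*-0.58 - (1.5)*(-0.16) = 0.5532
|det(J)| = 0.5532

0.5532


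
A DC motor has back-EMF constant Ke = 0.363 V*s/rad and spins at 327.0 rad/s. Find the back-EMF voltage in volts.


V_emf = Ke * omega = 0.363*327.0 = 118.7010

118.7010 V


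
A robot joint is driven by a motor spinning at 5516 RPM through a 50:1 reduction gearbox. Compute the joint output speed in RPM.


omega_joint = omega_motor / N = 5516 / 50 = 110.3200

110.3200 RPM


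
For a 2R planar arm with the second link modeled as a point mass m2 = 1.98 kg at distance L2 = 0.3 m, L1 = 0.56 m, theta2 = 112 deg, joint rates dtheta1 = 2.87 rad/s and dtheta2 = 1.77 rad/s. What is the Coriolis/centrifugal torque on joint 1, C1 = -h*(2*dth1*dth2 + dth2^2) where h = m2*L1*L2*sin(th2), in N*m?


h = m2*L1*L2*sin(th2) = 1.98*0.56*0.3*sin(112 deg) = 0.308418
C1 = -h*(2*2.87*1.77 + 1.77^2) = -0.308418*13.2927 = -4.0997

-4.0997 N*m


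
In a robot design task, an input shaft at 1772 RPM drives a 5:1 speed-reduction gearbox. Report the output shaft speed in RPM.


omega_out = omega_in / N = 1772 / 5 = 354.4000

354.4000 RPM


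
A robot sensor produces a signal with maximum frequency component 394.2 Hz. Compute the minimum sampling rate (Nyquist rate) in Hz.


f_s,min = 2*f_max = 2*394.2 = 788.4000

788.4000 Hz


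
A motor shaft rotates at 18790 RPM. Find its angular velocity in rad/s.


omega = 18790 * 2*pi/60 = 1967.6842

1967.6842 rad/s


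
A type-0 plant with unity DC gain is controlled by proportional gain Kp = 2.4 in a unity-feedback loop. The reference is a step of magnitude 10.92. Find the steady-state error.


e_ss = R/(1 + Kp) = 10.92/(1 + 2.4) = 10.92/3.4000 = 3.2118

3.2118


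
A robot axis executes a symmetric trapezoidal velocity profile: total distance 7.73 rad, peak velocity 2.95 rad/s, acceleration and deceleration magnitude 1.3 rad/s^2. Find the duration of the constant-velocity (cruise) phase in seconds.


t_acc = v/a = 2.269231 s, d_acc = v^2/(2a) = 3.347115 rad each
d_cruise = 7.73 - 2*3.347115 = 1.035770 rad
t_cruise = d_cruise/v = 1.035770/2.95 = 0.3511

0.3511 s


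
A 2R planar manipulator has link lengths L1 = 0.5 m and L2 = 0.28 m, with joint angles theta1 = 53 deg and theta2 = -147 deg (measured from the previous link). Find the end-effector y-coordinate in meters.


y = L1*sin(th1) + L2*sin(th1+th2) = 0.5*sin(53 deg) + 0.28*sin(-94 deg) = 0.1200

0.1200 m


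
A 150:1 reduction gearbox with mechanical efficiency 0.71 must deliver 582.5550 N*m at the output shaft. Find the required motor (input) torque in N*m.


tau_in = tau_out / (N * eta) = 582.5550 / (150 * 0.71) = 5.4700

5.4700 N*m


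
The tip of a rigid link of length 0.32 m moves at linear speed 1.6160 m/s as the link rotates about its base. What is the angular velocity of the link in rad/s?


omega = v / L = 1.6160 / 0.32 = 5.0500

5.0500 rad/s


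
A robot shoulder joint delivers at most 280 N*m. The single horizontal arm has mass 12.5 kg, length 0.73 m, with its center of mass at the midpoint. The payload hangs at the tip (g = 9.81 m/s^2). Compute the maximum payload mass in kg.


tau_arm = m_arm*g*(L/2) = 12.5*9.81*0.73/2 = 44.7581 N*m
tau_payload = tau_max - tau_arm = 280 - 44.7581 = 235.2419
m_payload = tau_payload / (g*L) = 235.2419 / (9.81*0.73) = 32.8490

32.8490 kg


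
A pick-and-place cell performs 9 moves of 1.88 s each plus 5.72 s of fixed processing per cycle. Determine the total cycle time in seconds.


T = 9*1.88 + 5.72 = 22.6400

22.6400 s


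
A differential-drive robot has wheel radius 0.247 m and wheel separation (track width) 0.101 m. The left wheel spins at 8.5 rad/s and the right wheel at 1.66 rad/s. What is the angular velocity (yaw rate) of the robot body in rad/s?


omega = r*(wR - wL)/L = 0.247*(1.66 - (8.5))/0.101 = -16.7275

-16.7275 rad/s


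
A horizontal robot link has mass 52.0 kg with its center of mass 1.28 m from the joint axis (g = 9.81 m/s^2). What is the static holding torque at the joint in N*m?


tau = m*g*L = 52.0 * 9.81 * 1.28 = 652.9536

652.9536 N*m


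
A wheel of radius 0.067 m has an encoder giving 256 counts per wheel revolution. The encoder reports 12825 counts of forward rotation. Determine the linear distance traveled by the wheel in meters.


revs = 12825/256 = 50.097656
d = revs * 2*pi*r = 50.097656 * 2*pi*0.067 = 21.0898

21.0898 m


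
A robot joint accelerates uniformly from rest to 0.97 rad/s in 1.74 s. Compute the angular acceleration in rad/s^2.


alpha = delta_omega / t = 0.97 / 1.74 = 0.5575

0.5575 rad/s^2


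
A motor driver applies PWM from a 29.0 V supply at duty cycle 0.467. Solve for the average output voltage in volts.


V_avg = V_supply * D = 29.0*0.467 = 13.5430

13.5430 V


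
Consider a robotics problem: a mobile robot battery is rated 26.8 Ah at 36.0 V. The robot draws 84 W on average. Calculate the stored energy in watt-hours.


E = capacity * V = 26.8*36.0 = 964.8000

964.8000 Wh


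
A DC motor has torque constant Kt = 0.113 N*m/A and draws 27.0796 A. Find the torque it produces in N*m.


tau = Kt * I = 0.113*27.0796 = 3.0600

3.0600 N*m


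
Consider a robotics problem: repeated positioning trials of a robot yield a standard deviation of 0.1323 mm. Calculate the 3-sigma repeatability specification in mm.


repeatability = 3*sigma = 3*0.1323 = 0.3969

0.3969 mm


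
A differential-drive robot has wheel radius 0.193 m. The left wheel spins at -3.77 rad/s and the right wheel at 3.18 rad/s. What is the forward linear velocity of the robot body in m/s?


v = r*(wR + wL)/2 = 0.193*(3.18 + -3.77)/2 = -0.0569

-0.0569 m/s


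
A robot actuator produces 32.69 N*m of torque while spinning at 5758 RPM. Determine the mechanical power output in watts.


omega = 5758 * 2*pi/60 = 602.976350 rad/s
P = tau * omega = 32.69 * 602.976350 = 19711.2969

19711.2969 W


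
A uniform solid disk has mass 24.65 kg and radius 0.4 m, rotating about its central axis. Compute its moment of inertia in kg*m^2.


I = (1/2)*m*R^2 = 0.5*24.65*0.4^2 = 1.9720

1.9720 kg*m^2


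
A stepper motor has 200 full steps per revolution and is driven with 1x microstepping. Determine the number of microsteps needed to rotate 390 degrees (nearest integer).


step_size = 360/(200*1) = 360/200 = 1.800000 deg
n = 390/(360/200) = 390*200/360 = 216.6667 -> 217

217 steps


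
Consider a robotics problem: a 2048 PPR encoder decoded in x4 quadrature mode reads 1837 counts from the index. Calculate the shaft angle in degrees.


angle = counts * 360 / (PPR*4) = 1837 * 360 / 8192 = 80.7275

80.7275 degrees


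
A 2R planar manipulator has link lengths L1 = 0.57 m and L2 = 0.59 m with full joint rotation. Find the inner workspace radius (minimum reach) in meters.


r_min = |L1 - L2| = |0.57 - 0.59| = 0.0200

0.0200 m


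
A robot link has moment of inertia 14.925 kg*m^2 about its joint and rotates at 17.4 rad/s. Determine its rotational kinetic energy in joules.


KE = (1/2)*I*omega^2 = 0.5*14.925*17.4^2 = 2259.3465

2259.3465 J


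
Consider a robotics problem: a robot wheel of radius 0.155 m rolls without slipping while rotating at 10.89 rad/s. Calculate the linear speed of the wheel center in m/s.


v = omega * r = 10.89 * 0.155 = 1.6880

1.6880 m/s


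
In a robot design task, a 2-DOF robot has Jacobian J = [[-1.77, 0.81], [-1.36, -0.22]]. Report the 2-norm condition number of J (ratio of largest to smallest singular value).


JJ^T eigenvalues: trace(JJ^T) = 5.6870, det(JJ^T) = det(J)^2 = 2.22308100
s_max^2 = (5.6870 + sqrt(23.44964500))/2 = 5.26474168
s_min^2 = (5.6870 - sqrt(23.44964500))/2 = 0.42225832
kappa = s_max/s_min = sqrt(5.26474168/0.42225832) = 3.5310

3.5310


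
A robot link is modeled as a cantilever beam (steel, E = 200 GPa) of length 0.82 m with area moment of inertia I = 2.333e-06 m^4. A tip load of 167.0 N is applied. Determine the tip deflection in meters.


delta = F*L^3/(3*E*I) = 167.0*0.82^3/(3*2.000e+11*2.333e-06)
      = 92.078456/1399800 = 6.5780e-05

6.5780e-05 m


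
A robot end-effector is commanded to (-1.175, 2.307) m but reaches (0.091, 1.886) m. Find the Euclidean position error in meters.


dx = 0.091 - (-1.175) = 1.2660, dy = 1.886 - (2.307) = -0.4210
err = sqrt(1.602756 + 0.177241) = 1.3342

1.3342 m


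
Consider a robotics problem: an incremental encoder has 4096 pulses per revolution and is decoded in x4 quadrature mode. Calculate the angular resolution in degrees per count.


resolution = 360 / (PPR * 4) = 360 / 16384 = 0.0220

0.0220 degrees


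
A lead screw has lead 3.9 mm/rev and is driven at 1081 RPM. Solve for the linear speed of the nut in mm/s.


v = lead * (RPM/60) = 3.9*1081/60 = 70.2650

70.2650 mm/s


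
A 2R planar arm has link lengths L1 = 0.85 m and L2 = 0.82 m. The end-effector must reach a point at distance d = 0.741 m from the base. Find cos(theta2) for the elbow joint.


cos(th2) = (d^2 - L1^2 - L2^2)/(2*L1*L2) = (0.741^2 - 0.85^2 - 0.82^2)/(2*0.85*0.82) = -0.6068

-0.6068


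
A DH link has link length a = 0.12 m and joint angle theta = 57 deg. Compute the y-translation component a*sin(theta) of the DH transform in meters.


a*sin(theta) = 0.12*sin(57 deg) = 0.1006

0.1006 m


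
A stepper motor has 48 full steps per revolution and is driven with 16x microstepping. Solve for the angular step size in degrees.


step = 360/(48*16) = 360/768 = 0.4688

0.4688 degrees


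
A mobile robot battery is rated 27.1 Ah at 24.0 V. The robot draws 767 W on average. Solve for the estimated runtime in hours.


E = 27.1*24.0 = 650.4000 Wh
t = E/P = 650.4000/767 = 0.8480

0.8480 hours


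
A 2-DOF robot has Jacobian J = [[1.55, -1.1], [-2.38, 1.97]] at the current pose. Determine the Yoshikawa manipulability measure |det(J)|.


det(J) = 1.55*1.97 - (-1.1)*(-2.38) = 0.4355
|det(J)| = 0.4355

0.4355


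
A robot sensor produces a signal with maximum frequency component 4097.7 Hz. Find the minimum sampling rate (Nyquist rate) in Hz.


f_s,min = 2*f_max = 2*4097.7 = 8195.4000

8195.4000 Hz


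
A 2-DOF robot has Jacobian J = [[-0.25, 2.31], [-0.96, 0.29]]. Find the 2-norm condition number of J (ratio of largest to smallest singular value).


JJ^T eigenvalues: trace(JJ^T) = 6.4043, det(JJ^T) = det(J)^2 = 4.60145401
s_max^2 = (6.4043 + sqrt(22.60924245))/2 = 5.57960886
s_min^2 = (6.4043 - sqrt(22.60924245))/2 = 0.82469114
kappa = s_max/s_min = sqrt(5.57960886/0.82469114) = 2.6011

2.6011


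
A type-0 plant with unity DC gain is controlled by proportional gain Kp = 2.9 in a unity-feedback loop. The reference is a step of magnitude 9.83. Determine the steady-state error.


e_ss = R/(1 + Kp) = 9.83/(1 + 2.9) = 9.83/3.9000 = 2.5205

2.5205


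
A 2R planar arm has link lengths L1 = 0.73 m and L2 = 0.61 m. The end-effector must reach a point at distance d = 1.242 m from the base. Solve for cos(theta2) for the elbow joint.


cos(th2) = (d^2 - L1^2 - L2^2)/(2*L1*L2) = (1.242^2 - 0.73^2 - 0.61^2)/(2*0.73*0.61) = 0.7159

0.7159


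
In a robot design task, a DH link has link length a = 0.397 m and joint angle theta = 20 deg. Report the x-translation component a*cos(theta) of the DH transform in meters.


a*cos(theta) = 0.397*cos(20 deg) = 0.3731

0.3731 m


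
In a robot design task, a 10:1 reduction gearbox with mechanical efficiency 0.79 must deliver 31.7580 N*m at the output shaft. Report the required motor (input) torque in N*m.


tau_in = tau_out / (N * eta) = 31.7580 / (10 * 0.79) = 4.0200

4.0200 N*m


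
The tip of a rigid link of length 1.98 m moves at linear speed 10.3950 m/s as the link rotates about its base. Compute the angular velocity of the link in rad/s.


omega = v / L = 10.3950 / 1.98 = 5.2500

5.2500 rad/s


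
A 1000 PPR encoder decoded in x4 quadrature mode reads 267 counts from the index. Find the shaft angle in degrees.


angle = counts * 360 / (PPR*4) = 267 * 360 / 4000 = 24.0300

24.0300 degrees


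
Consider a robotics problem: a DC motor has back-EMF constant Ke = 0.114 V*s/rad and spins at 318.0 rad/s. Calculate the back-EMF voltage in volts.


V_emf = Ke * omega = 0.114*318.0 = 36.2520

36.2520 V


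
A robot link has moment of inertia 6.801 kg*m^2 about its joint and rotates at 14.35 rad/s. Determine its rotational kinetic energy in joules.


KE = (1/2)*I*omega^2 = 0.5*6.801*14.35^2 = 700.2395

700.2395 J


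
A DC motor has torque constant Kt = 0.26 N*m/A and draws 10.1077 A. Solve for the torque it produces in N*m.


tau = Kt * I = 0.26*10.1077 = 2.6280

2.6280 N*m


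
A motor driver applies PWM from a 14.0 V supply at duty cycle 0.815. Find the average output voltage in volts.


V_avg = V_supply * D = 14.0*0.815 = 11.4100

11.4100 V


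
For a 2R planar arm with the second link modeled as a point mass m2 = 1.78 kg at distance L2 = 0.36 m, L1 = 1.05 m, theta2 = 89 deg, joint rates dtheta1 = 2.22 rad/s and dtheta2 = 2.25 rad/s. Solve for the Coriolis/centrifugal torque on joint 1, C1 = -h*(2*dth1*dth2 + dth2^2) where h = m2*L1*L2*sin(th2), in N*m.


h = m2*L1*L2*sin(th2) = 1.78*1.05*0.36*sin(89 deg) = 0.672738
C1 = -h*(2*2.22*2.25 + 2.25^2) = -0.672738*15.0525 = -10.1264

-10.1264 N*m


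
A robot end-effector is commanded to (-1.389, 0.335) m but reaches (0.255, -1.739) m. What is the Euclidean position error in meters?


dx = 0.255 - (-1.389) = 1.6440, dy = -1.739 - (0.335) = -2.0740
err = sqrt(2.702736 + 4.301476) = 2.6465

2.6465 m


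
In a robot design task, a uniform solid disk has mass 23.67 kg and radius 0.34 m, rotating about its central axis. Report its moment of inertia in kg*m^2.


I = (1/2)*m*R^2 = 0.5*23.67*0.34^2 = 1.3681

1.3681 kg*m^2


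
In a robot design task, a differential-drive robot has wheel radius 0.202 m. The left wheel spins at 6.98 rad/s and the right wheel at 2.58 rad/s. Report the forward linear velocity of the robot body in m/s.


v = r*(wR + wL)/2 = 0.202*(2.58 + 6.98)/2 = 0.9656

0.9656 m/s


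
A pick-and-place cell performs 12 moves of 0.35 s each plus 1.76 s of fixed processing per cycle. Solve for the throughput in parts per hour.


T_cycle = 12*0.35 + 1.76 = 5.9600 s
rate = 3600/T = 604.0268

604.0268 parts/hour


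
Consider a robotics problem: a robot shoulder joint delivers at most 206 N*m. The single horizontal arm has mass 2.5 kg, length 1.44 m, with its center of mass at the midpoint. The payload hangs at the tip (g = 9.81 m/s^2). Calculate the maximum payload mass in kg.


tau_arm = m_arm*g*(L/2) = 2.5*9.81*1.44/2 = 17.6580 N*m
tau_payload = tau_max - tau_arm = 206 - 17.6580 = 188.3420
m_payload = tau_payload / (g*L) = 188.3420 / (9.81*1.44) = 13.3326

13.3326 kg


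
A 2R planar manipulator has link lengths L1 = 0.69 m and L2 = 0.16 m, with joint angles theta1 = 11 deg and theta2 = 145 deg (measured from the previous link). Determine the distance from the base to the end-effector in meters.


x = L1*cos(th1) + L2*cos(th1+th2) = 0.531155
y = L1*sin(th1) + L2*sin(th1+th2) = 0.196736
d = sqrt(x^2 + y^2) = sqrt(0.282126 + 0.038705) = 0.5664

0.5664 m


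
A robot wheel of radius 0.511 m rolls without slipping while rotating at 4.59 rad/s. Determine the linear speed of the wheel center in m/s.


v = omega * r = 4.59 * 0.511 = 2.3455

2.3455 m/s


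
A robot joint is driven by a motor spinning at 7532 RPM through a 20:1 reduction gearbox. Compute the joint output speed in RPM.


omega_joint = omega_motor / N = 7532 / 20 = 376.6000

376.6000 RPM


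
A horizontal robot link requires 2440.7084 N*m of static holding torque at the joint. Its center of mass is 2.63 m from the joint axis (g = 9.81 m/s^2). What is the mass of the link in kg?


m = tau / (g*L) = 2440.7084 / (9.81 * 2.63) = 94.6000

94.6000 kg


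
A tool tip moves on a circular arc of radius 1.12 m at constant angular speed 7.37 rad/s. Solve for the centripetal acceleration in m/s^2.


a_c = omega^2 * r = 7.37^2 * 1.12 = 60.8349

60.8349 m/s^2


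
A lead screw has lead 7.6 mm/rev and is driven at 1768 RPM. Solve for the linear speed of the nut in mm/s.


v = lead * (RPM/60) = 7.6*1768/60 = 223.9467

223.9467 mm/s


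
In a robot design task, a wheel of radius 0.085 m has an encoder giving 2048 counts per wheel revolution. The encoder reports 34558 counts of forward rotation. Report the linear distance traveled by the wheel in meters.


revs = 34558/2048 = 16.874023
d = revs * 2*pi*r = 16.874023 * 2*pi*0.085 = 9.0119

9.0119 m


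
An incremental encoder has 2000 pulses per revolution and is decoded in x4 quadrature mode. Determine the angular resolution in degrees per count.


resolution = 360 / (PPR * 4) = 360 / 8000 = 0.0450

0.0450 degrees


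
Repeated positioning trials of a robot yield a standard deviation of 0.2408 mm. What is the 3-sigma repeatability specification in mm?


repeatability = 3*sigma = 3*0.2408 = 0.7224

0.7224 mm


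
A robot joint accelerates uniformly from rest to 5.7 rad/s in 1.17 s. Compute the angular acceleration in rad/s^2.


alpha = delta_omega / t = 5.7 / 1.17 = 4.8718

4.8718 rad/s^2


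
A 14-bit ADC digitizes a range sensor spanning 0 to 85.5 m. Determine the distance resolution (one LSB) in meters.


res = range / 2^n = 85.5/2^14 = 85.5/16384 = 0.0052

0.0052 m


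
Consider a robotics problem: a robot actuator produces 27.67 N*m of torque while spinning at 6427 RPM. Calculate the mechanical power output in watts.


omega = 6427 * 2*pi/60 = 673.033866 rad/s
P = tau * omega = 27.67 * 673.033866 = 18622.8471

18622.8471 W


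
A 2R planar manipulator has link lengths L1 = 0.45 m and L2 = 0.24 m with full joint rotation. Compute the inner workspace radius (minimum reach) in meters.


r_min = |L1 - L2| = |0.45 - 0.24| = 0.2100

0.2100 m


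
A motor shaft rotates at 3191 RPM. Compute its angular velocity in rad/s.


omega = 3191 * 2*pi/60 = 334.1607

334.1607 rad/s


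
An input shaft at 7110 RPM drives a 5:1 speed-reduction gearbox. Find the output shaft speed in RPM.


omega_out = omega_in / N = 7110 / 5 = 1422.0000

1422.0000 RPM


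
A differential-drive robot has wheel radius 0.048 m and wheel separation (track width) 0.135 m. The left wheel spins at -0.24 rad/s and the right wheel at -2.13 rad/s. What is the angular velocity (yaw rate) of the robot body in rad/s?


omega = r*(wR - wL)/L = 0.048*(-2.13 - (-0.24))/0.135 = -0.6720

-0.6720 rad/s


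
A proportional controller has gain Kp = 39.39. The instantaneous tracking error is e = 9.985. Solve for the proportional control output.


u_P = Kp * e = 39.39 * 9.985 = 393.3091

393.3091


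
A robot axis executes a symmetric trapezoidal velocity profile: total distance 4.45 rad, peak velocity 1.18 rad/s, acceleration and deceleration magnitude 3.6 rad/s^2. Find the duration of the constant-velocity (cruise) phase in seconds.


t_acc = v/a = 0.327778 s, d_acc = v^2/(2a) = 0.193389 rad each
d_cruise = 4.45 - 2*0.193389 = 4.063222 rad
t_cruise = d_cruise/v = 4.063222/1.18 = 3.4434

3.4434 s


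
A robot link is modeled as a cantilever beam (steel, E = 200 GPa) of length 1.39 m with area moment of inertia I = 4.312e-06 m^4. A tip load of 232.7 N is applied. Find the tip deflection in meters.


delta = F*L^3/(3*E*I) = 232.7*1.39^3/(3*2.000e+11*4.312e-06)
      = 624.9435413/2587200 = 2.4155e-04

2.4155e-04 m


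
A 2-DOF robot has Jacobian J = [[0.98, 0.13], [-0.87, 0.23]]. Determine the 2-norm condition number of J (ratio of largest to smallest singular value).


JJ^T eigenvalues: trace(JJ^T) = 1.7871, det(JJ^T) = det(J)^2 = 0.11458225
s_max^2 = (1.7871 + sqrt(2.73539741))/2 = 1.72050184
s_min^2 = (1.7871 - sqrt(2.73539741))/2 = 0.06659816
kappa = s_max/s_min = sqrt(1.72050184/0.06659816) = 5.0827

5.0827


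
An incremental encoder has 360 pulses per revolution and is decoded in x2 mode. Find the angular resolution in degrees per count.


resolution = 360 / (PPR * 2) = 360 / 720 = 0.5000

0.5000 degrees


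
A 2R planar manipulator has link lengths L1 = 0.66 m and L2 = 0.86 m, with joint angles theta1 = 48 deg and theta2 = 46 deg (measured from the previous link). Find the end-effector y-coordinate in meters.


y = L1*sin(th1) + L2*sin(th1+th2) = 0.66*sin(48 deg) + 0.86*sin(94 deg) = 1.3484

1.3484 m


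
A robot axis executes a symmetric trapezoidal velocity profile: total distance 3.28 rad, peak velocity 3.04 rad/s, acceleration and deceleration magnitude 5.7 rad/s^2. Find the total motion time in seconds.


t_acc = v/a = 3.04/5.7 = 0.533333 s
d_acc = v^2/(2a) = 0.810667 rad (each ramp)
d_cruise = 3.28 - 2*0.810667 = 1.658666 rad
t_cruise = 1.658666/3.04 = 0.545614 s
t_total = 2*0.533333 + 0.545614 = 1.6123

1.6123 s


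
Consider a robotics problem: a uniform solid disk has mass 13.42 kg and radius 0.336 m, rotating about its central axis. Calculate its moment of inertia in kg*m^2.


I = (1/2)*m*R^2 = 0.5*13.42*0.336^2 = 0.7575

0.7575 kg*m^2


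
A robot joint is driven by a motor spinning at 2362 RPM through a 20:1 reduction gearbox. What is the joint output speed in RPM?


omega_joint = omega_motor / N = 2362 / 20 = 118.1000

118.1000 RPM


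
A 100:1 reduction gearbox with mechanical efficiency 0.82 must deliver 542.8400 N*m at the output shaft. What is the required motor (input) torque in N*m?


tau_in = tau_out / (N * eta) = 542.8400 / (100 * 0.82) = 6.6200

6.6200 N*m


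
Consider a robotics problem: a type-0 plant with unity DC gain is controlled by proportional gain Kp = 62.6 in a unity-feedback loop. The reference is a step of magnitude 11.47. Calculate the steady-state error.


e_ss = R/(1 + Kp) = 11.47/(1 + 62.6) = 11.47/63.6000 = 0.1803

0.1803


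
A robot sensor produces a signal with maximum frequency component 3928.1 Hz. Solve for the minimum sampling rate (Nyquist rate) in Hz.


f_s,min = 2*f_max = 2*3928.1 = 7856.2000

7856.2000 Hz


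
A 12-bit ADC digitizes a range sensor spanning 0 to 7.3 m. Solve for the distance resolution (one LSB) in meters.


res = range / 2^n = 7.3/2^12 = 7.3/4096 = 0.0018

0.0018 m


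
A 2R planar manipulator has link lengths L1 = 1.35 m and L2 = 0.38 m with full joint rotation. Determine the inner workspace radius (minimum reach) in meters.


r_min = |L1 - L2| = |1.35 - 0.38| = 0.9700

0.9700 m


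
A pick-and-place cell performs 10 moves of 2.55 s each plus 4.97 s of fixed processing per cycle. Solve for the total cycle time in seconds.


T = 10*2.55 + 4.97 = 30.4700

30.4700 s


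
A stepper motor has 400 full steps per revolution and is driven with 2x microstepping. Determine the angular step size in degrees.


step = 360/(400*2) = 360/800 = 0.4500

0.4500 degrees


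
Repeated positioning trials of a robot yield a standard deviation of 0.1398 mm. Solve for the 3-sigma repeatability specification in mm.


repeatability = 3*sigma = 3*0.1398 = 0.4194

0.4194 mm


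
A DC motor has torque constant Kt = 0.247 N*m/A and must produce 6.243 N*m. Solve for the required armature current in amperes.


I = tau / Kt = 6.243/0.247 = 25.2753

25.2753 A


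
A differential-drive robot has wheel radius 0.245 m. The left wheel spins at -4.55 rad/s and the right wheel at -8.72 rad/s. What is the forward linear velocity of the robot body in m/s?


v = r*(wR + wL)/2 = 0.245*(-8.72 + -4.55)/2 = -1.6256

-1.6256 m/s


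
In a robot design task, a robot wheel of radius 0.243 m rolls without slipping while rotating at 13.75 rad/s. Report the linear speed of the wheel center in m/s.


v = omega * r = 13.75 * 0.243 = 3.3413

3.3413 m/s


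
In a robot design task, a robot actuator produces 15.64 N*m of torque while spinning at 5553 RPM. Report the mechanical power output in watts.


omega = 5553 * 2*pi/60 = 581.508800 rad/s
P = tau * omega = 15.64 * 581.508800 = 9094.7976

9094.7976 W


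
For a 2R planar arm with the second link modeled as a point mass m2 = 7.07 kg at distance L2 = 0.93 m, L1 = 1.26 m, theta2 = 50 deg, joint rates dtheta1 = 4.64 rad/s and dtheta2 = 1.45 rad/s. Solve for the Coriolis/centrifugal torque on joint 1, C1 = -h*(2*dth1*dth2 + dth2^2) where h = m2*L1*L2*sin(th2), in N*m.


h = m2*L1*L2*sin(th2) = 7.07*1.26*0.93*sin(50 deg) = 6.346392
C1 = -h*(2*4.64*1.45 + 1.45^2) = -6.346392*15.5585 = -98.7403

-98.7403 N*m


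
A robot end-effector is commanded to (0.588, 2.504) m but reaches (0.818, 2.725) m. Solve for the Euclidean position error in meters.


dx = 0.818 - (0.588) = 0.2300, dy = 2.725 - (2.504) = 0.2210
err = sqrt(0.052900 + 0.048841) = 0.3190

0.3190 m


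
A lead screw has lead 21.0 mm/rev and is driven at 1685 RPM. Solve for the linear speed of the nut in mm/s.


v = lead * (RPM/60) = 21.0*1685/60 = 589.7500

589.7500 mm/s


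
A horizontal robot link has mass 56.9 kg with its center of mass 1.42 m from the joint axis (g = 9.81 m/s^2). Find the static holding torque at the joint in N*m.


tau = m*g*L = 56.9 * 9.81 * 1.42 = 792.6284

792.6284 N*m


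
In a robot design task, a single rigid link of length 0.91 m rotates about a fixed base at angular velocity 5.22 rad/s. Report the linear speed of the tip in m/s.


v = L*omega = 0.91 * 5.22 = 4.7502

4.7502 m/s


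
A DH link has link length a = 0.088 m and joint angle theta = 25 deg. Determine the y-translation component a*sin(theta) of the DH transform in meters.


a*sin(theta) = 0.088*sin(25 deg) = 0.0372

0.0372 m


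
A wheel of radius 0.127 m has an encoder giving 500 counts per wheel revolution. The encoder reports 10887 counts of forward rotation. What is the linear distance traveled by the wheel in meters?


revs = 10887/500 = 21.774000
d = revs * 2*pi*r = 21.774000 * 2*pi*0.127 = 17.3749

17.3749 m


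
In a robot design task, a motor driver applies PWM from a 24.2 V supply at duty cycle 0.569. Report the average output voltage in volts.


V_avg = V_supply * D = 24.2*0.569 = 13.7698

13.7698 V


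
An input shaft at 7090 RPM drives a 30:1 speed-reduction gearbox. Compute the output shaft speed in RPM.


omega_out = omega_in / N = 7090 / 30 = 236.3333

236.3333 RPM


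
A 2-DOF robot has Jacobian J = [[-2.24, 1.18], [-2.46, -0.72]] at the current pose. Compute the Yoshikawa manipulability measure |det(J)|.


det(J) = -2.24*-0.72 - (1.18)*(-2.46) = 4.5156
|det(J)| = 4.5156

4.5156


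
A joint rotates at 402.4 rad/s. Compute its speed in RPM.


RPM = 402.4 * 60/(2*pi) = 3842.6369

3842.6369 RPM


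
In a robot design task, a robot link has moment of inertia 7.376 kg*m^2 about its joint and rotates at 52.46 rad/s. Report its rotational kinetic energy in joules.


KE = (1/2)*I*omega^2 = 0.5*7.376*52.46^2 = 10149.5663

10149.5663 J


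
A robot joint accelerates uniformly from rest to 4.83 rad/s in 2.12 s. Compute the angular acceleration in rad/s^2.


alpha = delta_omega / t = 4.83 / 2.12 = 2.2783

2.2783 rad/s^2


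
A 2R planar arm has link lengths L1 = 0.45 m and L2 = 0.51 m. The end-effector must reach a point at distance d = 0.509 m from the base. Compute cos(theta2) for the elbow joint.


cos(th2) = (d^2 - L1^2 - L2^2)/(2*L1*L2) = (0.509^2 - 0.45^2 - 0.51^2)/(2*0.45*0.51) = -0.4434

-0.4434


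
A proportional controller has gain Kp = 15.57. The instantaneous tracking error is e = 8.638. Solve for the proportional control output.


u_P = Kp * e = 15.57 * 8.638 = 134.4937

134.4937


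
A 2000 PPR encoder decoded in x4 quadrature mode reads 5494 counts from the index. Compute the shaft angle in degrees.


angle = counts * 360 / (PPR*4) = 5494 * 360 / 8000 = 247.2300

247.2300 degrees


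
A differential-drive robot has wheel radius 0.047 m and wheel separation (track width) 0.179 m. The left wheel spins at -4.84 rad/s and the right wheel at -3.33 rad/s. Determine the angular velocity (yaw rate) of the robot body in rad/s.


omega = r*(wR - wL)/L = 0.047*(-3.33 - (-4.84))/0.179 = 0.3965

0.3965 rad/s


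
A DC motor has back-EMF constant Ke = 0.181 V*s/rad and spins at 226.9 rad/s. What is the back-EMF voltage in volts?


V_emf = Ke * omega = 0.181*226.9 = 41.0689

41.0689 V


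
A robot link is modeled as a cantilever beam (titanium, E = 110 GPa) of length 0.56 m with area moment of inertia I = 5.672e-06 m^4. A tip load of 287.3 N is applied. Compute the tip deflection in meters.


delta = F*L^3/(3*E*I) = 287.3*0.56^3/(3*1.100e+11*5.672e-06)
      = 50.4544768/1871760 = 2.6956e-05

2.6956e-05 m


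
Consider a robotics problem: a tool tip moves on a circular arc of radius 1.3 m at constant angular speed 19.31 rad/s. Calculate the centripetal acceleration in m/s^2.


a_c = omega^2 * r = 19.31^2 * 1.3 = 484.7389

484.7389 m/s^2


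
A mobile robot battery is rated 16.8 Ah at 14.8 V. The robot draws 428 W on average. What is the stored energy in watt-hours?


E = capacity * V = 16.8*14.8 = 248.6400

248.6400 Wh


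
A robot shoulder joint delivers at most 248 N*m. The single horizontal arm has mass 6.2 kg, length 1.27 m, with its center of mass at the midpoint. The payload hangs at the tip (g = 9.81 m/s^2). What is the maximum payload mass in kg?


tau_arm = m_arm*g*(L/2) = 6.2*9.81*1.27/2 = 38.6220 N*m
tau_payload = tau_max - tau_arm = 248 - 38.6220 = 209.3780
m_payload = tau_payload / (g*L) = 209.3780 / (9.81*1.27) = 16.8058

16.8058 kg


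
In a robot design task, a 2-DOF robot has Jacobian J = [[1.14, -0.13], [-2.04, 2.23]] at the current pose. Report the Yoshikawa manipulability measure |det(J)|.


det(J) = 1.14*2.23 - (-0.13)*(-2.04) = 2.2770
|det(J)| = 2.2770

2.2770


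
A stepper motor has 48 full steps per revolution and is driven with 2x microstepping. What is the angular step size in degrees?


step = 360/(48*2) = 360/96 = 3.7500

3.7500 degrees


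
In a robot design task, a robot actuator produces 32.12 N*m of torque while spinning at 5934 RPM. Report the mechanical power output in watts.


omega = 5934 * 2*pi/60 = 621.407027 rad/s
P = tau * omega = 32.12 * 621.407027 = 19959.5937

19959.5937 W


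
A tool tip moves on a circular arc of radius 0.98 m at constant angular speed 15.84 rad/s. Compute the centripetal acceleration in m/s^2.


a_c = omega^2 * r = 15.84^2 * 0.98 = 245.8875

245.8875 m/s^2


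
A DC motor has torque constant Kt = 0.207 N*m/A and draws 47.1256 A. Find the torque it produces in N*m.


tau = Kt * I = 0.207*47.1256 = 9.7550

9.7550 N*m


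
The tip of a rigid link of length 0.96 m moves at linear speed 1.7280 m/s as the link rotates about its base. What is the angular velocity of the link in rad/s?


omega = v / L = 1.7280 / 0.96 = 1.8000

1.8000 rad/s


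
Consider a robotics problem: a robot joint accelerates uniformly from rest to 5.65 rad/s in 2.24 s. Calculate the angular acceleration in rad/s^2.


alpha = delta_omega / t = 5.65 / 2.24 = 2.5223

2.5223 rad/s^2


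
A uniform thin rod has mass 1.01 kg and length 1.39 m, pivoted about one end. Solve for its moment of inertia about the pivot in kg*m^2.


I = (1/3)*m*L^2 = (1/3)*1.01*1.39^2 = 0.6505

0.6505 kg*m^2


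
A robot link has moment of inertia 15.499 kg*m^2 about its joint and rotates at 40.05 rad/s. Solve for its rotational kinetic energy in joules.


KE = (1/2)*I*omega^2 = 0.5*15.499*40.05^2 = 12430.2174

12430.2174 J


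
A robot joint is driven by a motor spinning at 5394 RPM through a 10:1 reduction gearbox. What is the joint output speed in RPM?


omega_joint = omega_motor / N = 5394 / 10 = 539.4000

539.4000 RPM


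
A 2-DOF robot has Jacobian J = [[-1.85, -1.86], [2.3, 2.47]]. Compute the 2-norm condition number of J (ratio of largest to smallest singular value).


JJ^T eigenvalues: trace(JJ^T) = 18.2730, det(JJ^T) = det(J)^2 = 0.08497225
s_max^2 = (18.2730 + sqrt(333.56264000))/2 = 18.26834866
s_min^2 = (18.2730 - sqrt(333.56264000))/2 = 0.00465134
kappa = s_max/s_min = sqrt(18.26834866/0.00465134) = 62.6701

62.6701


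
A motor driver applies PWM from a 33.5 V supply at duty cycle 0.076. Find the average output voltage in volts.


V_avg = V_supply * D = 33.5*0.076 = 2.5460

2.5460 V


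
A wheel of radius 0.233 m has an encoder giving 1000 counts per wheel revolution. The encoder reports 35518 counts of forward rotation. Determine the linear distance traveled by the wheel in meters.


revs = 35518/1000 = 35.518000
d = revs * 2*pi*r = 35.518000 * 2*pi*0.233 = 51.9977

51.9977 m


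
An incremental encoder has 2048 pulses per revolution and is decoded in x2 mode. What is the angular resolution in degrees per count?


resolution = 360 / (PPR * 2) = 360 / 4096 = 0.0879

0.0879 degrees


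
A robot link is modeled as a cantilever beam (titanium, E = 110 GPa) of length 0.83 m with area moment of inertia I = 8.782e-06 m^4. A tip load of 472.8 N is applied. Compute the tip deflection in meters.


delta = F*L^3/(3*E*I) = 472.8*0.83^3/(3*1.100e+11*8.782e-06)
      = 270.3408936/2898060 = 9.3283e-05

9.3283e-05 m


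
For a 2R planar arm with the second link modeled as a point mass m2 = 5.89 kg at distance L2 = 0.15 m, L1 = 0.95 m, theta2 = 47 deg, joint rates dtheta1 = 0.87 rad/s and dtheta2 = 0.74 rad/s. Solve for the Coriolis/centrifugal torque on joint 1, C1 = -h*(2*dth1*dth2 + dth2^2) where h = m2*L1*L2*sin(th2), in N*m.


h = m2*L1*L2*sin(th2) = 5.89*0.95*0.15*sin(47 deg) = 0.613843
C1 = -h*(2*0.87*0.74 + 0.74^2) = -0.613843*1.8352 = -1.1265

-1.1265 N*m


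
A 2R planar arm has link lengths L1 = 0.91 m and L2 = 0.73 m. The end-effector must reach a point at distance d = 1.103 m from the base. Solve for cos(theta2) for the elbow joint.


cos(th2) = (d^2 - L1^2 - L2^2)/(2*L1*L2) = (1.103^2 - 0.91^2 - 0.73^2)/(2*0.91*0.73) = -0.1087

-0.1087


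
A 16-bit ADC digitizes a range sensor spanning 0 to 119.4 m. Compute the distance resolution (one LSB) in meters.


res = range / 2^n = 119.4/2^16 = 119.4/65536 = 0.0018

0.0018 m


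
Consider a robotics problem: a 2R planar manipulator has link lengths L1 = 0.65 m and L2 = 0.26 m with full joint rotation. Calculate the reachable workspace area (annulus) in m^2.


r_max = L1 + L2 = 0.9100, r_min = |L1 - L2| = 0.3900
A = pi*(r_max^2 - r_min^2) = pi*(0.8281 - 0.1521) = 2.1237

2.1237 m^2


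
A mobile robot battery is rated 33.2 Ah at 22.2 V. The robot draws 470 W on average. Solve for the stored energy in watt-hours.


E = capacity * V = 33.2*22.2 = 737.0400

737.0400 Wh


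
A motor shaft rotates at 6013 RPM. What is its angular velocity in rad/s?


omega = 6013 * 2*pi/60 = 629.6799

629.6799 rad/s


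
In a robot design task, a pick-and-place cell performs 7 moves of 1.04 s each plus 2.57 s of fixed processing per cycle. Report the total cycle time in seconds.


T = 7*1.04 + 2.57 = 9.8500

9.8500 s


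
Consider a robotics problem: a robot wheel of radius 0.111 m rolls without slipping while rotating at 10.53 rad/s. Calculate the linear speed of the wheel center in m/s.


v = omega * r = 10.53 * 0.111 = 1.1688

1.1688 m/s


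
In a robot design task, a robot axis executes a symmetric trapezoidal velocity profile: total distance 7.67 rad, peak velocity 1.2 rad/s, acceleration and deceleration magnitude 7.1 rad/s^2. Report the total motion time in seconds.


t_acc = v/a = 1.2/7.1 = 0.169014 s
d_acc = v^2/(2a) = 0.101408 rad (each ramp)
d_cruise = 7.67 - 2*0.101408 = 7.467184 rad
t_cruise = 7.467184/1.2 = 6.222653 s
t_total = 2*0.169014 + 6.222653 = 6.5607

6.5607 s


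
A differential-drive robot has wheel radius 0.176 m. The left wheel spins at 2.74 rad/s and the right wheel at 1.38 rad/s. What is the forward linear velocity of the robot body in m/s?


v = r*(wR + wL)/2 = 0.176*(1.38 + 2.74)/2 = 0.3626

0.3626 m/s


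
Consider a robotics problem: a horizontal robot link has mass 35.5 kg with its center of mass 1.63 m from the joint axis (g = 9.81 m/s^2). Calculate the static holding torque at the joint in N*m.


tau = m*g*L = 35.5 * 9.81 * 1.63 = 567.6556

567.6556 N*m


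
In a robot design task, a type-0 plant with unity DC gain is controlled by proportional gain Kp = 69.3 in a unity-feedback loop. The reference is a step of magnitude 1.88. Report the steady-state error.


e_ss = R/(1 + Kp) = 1.88/(1 + 69.3) = 1.88/70.3000 = 0.0267

0.0267


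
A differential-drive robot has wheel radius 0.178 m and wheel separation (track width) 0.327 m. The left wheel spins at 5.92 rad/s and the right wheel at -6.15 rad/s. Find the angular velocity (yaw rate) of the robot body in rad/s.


omega = r*(wR - wL)/L = 0.178*(-6.15 - (5.92))/0.327 = -6.5702

-6.5702 rad/s


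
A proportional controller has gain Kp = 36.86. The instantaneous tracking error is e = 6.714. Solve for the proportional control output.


u_P = Kp * e = 36.86 * 6.714 = 247.4780

247.4780


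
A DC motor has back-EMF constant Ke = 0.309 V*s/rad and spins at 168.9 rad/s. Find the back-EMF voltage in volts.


V_emf = Ke * omega = 0.309*168.9 = 52.1901

52.1901 V


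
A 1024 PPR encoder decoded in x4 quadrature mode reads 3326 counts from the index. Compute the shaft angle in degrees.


angle = counts * 360 / (PPR*4) = 3326 * 360 / 4096 = 292.3242

292.3242 degrees


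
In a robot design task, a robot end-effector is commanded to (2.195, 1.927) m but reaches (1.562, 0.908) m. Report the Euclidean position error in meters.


dx = 1.562 - (2.195) = -0.6330, dy = 0.908 - (1.927) = -1.0190
err = sqrt(0.400689 + 1.038361) = 1.1996

1.1996 m


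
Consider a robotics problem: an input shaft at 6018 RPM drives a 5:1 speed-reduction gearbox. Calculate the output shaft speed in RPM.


omega_out = omega_in / N = 6018 / 5 = 1203.6000

1203.6000 RPM


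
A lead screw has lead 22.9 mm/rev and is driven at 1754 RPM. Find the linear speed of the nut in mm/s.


v = lead * (RPM/60) = 22.9*1754/60 = 669.4433

669.4433 mm/s


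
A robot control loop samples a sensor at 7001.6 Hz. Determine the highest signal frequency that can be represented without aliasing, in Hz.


f_max = f_s/2 = 7001.6/2 = 3500.8000

3500.8000 Hz


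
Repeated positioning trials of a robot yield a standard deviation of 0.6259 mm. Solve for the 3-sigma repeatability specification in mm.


repeatability = 3*sigma = 3*0.6259 = 1.8777

1.8777 mm


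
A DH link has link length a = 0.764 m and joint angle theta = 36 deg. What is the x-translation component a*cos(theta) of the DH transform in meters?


a*cos(theta) = 0.764*cos(36 deg) = 0.6181

0.6181 m


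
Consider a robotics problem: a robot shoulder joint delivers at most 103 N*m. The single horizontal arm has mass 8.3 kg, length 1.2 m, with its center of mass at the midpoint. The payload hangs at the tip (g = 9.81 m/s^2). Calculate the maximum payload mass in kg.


tau_arm = m_arm*g*(L/2) = 8.3*9.81*1.2/2 = 48.8538 N*m
tau_payload = tau_max - tau_arm = 103 - 48.8538 = 54.1462
m_payload = tau_payload / (g*L) = 54.1462 / (9.81*1.2) = 4.5996

4.5996 kg
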